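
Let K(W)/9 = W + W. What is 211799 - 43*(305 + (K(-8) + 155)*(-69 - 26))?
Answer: 243619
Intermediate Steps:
K(W) = 18*W (K(W) = 9*(W + W) = 9*(2*W) = 18*W)
211799 - 43*(305 + (K(-8) + 155)*(-69 - 26)) = 211799 - 43*(305 + (18*(-8) + 155)*(-69 - 26)) = 211799 - 43*(305 + (-144 + 155)*(-95)) = 211799 - 43*(305 + 11*(-95)) = 211799 - 43*(305 - 1045) = 211799 - 43*(-740) = 211799 + 31820 = 243619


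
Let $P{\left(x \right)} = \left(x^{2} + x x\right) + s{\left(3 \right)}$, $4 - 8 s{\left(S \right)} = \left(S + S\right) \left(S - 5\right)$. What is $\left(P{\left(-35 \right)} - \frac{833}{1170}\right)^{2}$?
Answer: $\frac{8225464152049}{1368900} \approx 6.0088 \cdot 10^{6}$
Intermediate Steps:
$s{\left(S \right)} = \frac{1}{2} - \frac{S \left(-5 + S\right)}{4}$ ($s{\left(S \right)} = \frac{1}{2} - \frac{\left(S + S\right) \left(S - 5\right)}{8} = \frac{1}{2} - \frac{2 S \left(-5 + S\right)}{8} = \frac{1}{2} - \frac{S \left(-5 + S\right)}{4}$)
$P{\left(x \right)} = 2 + 2 x^{2}$ ($P{\left(x \right)} = \left(x^{2} + x x\right) + \left(\frac{1}{2} - \frac{3^{2}}{4} + \frac{5}{4} \cdot 3\right) = \left(x^{2} + x^{2}\right) + \left(\frac{1}{2} - \frac{9}{4} + \frac{15}{4}\right) = 2 x^{2} + \left(\frac{1}{2} - \frac{9}{4} + \frac{15}{4}\right) = 2 x^{2} + 2 = 2 + 2 x^{2}$)
$\left(P{\left(-35 \right)} - \frac{833}{1170}\right)^{2} = \left(\left(2 + 2 \left(-35\right)^{2}\right) - \frac{833}{1170}\right)^{2} = \left(\left(2 + 2 \cdot 1225\right) - \frac{833}{1170}\right)^{2} = \left(\left(2 + 2450\right) - \frac{833}{1170}\right)^{2} = \left(2452 - \frac{833}{1170}\right)^{2} = \left(\frac{2868007}{1170}\right)^{2} = \frac{8225464152049}{1368900}$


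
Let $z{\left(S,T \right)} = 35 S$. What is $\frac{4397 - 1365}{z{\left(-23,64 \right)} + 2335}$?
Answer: $\frac{1516}{765} \approx 1.9817$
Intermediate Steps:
$\frac{4397 - 1365}{z{\left(-23,64 \right)} + 2335} = \frac{4397 - 1365}{35 \left(-23\right) + 2335} = \frac{3032}{-805 + 2335} = \frac{3032}{1530} = 3032 \cdot \frac{1}{1530} = \frac{1516}{765}$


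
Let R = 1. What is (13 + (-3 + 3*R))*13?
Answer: 169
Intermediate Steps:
(13 + (-3 + 3*R))*13 = (13 + (-3 + 3*1))*13 = (13 + (-3 + 3))*13 = (13 + 0)*13 = 13*13 = 169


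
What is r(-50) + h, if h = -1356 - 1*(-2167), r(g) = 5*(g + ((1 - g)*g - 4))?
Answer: -12209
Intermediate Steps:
r(g) = -20 + 5*g + 5*g*(1 - g) (r(g) = 5*(g + (g*(1 - g) - 4)) = 5*(g + (-4 + g*(1 - g))) = 5*(-4 + g + g*(1 - g)) = -20 + 5*g + 5*g*(1 - g))
h = 811 (h = -1356 + 2167 = 811)
r(-50) + h = (-20 - 5*(-50)² + 10*(-50)) + 811 = (-20 - 5*2500 - 500) + 811 = (-20 - 12500 - 500) + 811 = -13020 + 811 = -12209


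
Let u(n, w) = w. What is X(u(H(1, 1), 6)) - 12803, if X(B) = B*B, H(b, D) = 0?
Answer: -12767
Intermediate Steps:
X(B) = B²
X(u(H(1, 1), 6)) - 12803 = 6² - 12803 = 36 - 12803 = -12767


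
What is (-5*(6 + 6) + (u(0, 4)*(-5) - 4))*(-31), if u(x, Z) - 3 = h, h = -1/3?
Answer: 7192/3 ≈ 2397.3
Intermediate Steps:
h = -1/3 (h = -1*1/3 = -1/3 ≈ -0.33333)
u(x, Z) = 8/3 (u(x, Z) = 3 - 1/3 = 8/3)
(-5*(6 + 6) + (u(0, 4)*(-5) - 4))*(-31) = (-5*(6 + 6) + ((8/3)*(-5) - 4))*(-31) = (-5*12 + (-40/3 - 4))*(-31) = (-60 - 52/3)*(-31) = -232/3*(-31) = 7192/3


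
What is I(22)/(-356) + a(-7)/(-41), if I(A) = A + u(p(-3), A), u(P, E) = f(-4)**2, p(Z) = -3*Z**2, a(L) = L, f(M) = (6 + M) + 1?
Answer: 1221/14596 ≈ 0.083653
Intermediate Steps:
f(M) = 7 + M
u(P, E) = 9 (u(P, E) = (7 - 4)**2 = 3**2 = 9)
I(A) = 9 + A (I(A) = A + 9 = 9 + A)
I(22)/(-356) + a(-7)/(-41) = (9 + 22)/(-356) - 7/(-41) = 31*(-1/356) - 7*(-1/41) = -31/356 + 7/41 = 1221/14596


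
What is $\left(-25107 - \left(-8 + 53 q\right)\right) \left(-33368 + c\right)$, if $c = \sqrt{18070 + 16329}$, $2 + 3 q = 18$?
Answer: $\frac{2540806360}{3} - \frac{76145 \sqrt{34399}}{3} \approx 8.4223 \cdot 10^{8}$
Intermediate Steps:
$q = \frac{16}{3}$ ($q = - \frac{2}{3} + \frac{1}{3} \cdot 18 = - \frac{2}{3} + 6 = \frac{16}{3} \approx 5.3333$)
$c = \sqrt{34399} \approx 185.47$
$\left(-25107 - \left(-8 + 53 q\right)\right) \left(-33368 + c\right) = \left(-25107 + \left(8 - \frac{848}{3}\right)\right) \left(-33368 + \sqrt{34399}\right) = \left(-25107 - \frac{824}{3}\right) \left(-33368 + \sqrt{34399}\right) = - \frac{76145 \left(-33368 + \sqrt{34399}\right)}{3} = \frac{2540806360}{3} - \frac{76145 \sqrt{34399}}{3}$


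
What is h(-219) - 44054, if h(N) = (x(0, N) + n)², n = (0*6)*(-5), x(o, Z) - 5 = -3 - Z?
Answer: 4787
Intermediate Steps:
x(o, Z) = 2 - Z (x(o, Z) = 5 + (-3 - Z) = 2 - Z)
n = 0 (n = 0*(-5) = 0)
h(N) = (2 - N)² (h(N) = ((2 - N) + 0)² = (2 - N)²)
h(-219) - 44054 = (-2 - 219)² - 44054 = (-221)² - 44054 = 48841 - 44054 = 4787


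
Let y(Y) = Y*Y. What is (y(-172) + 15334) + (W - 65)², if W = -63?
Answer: 61302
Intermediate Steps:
y(Y) = Y²
(y(-172) + 15334) + (W - 65)² = ((-172)² + 15334) + (-63 - 65)² = (29584 + 15334) + (-128)² = 44918 + 16384 = 61302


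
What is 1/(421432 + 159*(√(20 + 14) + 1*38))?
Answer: 213737/91366580561 - 159*√34/182733161122 ≈ 2.3343e-6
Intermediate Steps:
1/(421432 + 159*(√(20 + 14) + 1*38)) = 1/(421432 + 159*(√34 + 38)) = 1/(421432 + 159*(38 + √34)) = 1/(421432 + (6042 + 159*√34)) = 1/(427474 + 159*√34)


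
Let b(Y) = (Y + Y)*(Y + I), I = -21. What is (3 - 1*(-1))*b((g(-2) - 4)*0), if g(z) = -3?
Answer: 0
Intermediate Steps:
b(Y) = 2*Y*(-21 + Y) (b(Y) = (Y + Y)*(Y - 21) = (2*Y)*(-21 + Y) = 2*Y*(-21 + Y))
(3 - 1*(-1))*b((g(-2) - 4)*0) = (3 - 1*(-1))*(2*((-3 - 4)*0)*(-21 + (-3 - 4)*0)) = (3 + 1)*(2*(-7*0)*(-21 - 7*0)) = 4*(2*0*(-21 + 0)) = 4*(2*0*(-21)) = 4*0 = 0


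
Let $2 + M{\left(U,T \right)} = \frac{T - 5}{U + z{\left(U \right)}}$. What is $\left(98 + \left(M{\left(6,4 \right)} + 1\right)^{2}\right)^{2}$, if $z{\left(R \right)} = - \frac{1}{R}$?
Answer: $\frac{14818436361}{1500625} \approx 9874.8$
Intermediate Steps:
$M{\left(U,T \right)} = -2 + \frac{-5 + T}{U - \frac{1}{U}}$ ($M{\left(U,T \right)} = -2 + \frac{T - 5}{U - \frac{1}{U}} = -2 + \frac{-5 + T}{U - \frac{1}{U}}$)
$\left(98 + \left(M{\left(6,4 \right)} + 1\right)^{2}\right)^{2} = \left(98 + \left(\frac{2 - 6 \left(5 - 4 + 2 \cdot 6\right)}{-1 + 6^{2}} + 1\right)^{2}\right)^{2} = \left(98 + \left(\frac{2 - 6 \left(5 - 4 + 12\right)}{-1 + 36} + 1\right)^{2}\right)^{2} = \left(98 + \left(\frac{2 - 6 \cdot 13}{35} + 1\right)^{2}\right)^{2} = \left(98 + \left(\frac{2 - 78}{35} + 1\right)^{2}\right)^{2} = \left(98 + \left(\frac{1}{35} \left(-76\right) + 1\right)^{2}\right)^{2} = \left(98 + \left(- \frac{76}{35} + 1\right)^{2}\right)^{2} = \left(98 + \left(- \frac{41}{35}\right)^{2}\right)^{2} = \left(98 + \frac{1681}{1225}\right)^{2} = \left(\frac{121731}{1225}\right)^{2} = \frac{14818436361}{1500625}$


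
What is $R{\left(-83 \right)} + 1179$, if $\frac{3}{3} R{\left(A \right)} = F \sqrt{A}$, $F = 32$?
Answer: $1179 + 32 i \sqrt{83} \approx 1179.0 + 291.53 i$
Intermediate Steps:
$R{\left(A \right)} = 32 \sqrt{A}$
$R{\left(-83 \right)} + 1179 = 32 \sqrt{-83} + 1179 = 32 i \sqrt{83} + 1179 = 1179 + 32 i \sqrt{83}$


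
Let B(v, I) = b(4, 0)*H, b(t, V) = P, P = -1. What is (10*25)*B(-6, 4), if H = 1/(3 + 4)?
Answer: -250/7 ≈ -35.714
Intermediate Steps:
b(t, V) = -1
H = ⅐ (H = 1/7 = ⅐ ≈ 0.14286)
B(v, I) = -⅐ (B(v, I) = -1*⅐ = -⅐)
(10*25)*B(-6, 4) = (10*25)*(-⅐) = 250*(-⅐) = -250/7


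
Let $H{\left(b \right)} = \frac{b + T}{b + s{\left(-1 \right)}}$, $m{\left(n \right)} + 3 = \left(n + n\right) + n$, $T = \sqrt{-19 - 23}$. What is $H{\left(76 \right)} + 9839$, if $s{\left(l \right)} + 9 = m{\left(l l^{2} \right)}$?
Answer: $\frac{600255}{61} + \frac{i \sqrt{42}}{61} \approx 9840.3 + 0.10624 i$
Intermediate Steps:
$T = i \sqrt{42}$ ($T = \sqrt{-42} = i \sqrt{42} \approx 6.4807 i$)
$m{\left(n \right)} = -3 + 3 n$ ($m{\left(n \right)} = -3 + \left(\left(n + n\right) + n\right) = -3 + \left(2 n + n\right) = -3 + 3 n$)
$s{\left(l \right)} = -12 + 3 l^{3}$ ($s{\left(l \right)} = -9 + \left(-3 + 3 l l^{2}\right) = -9 + \left(-3 + 3 l^{3}\right) = -12 + 3 l^{3}$)
$H{\left(b \right)} = \frac{b + i \sqrt{42}}{-15 + b}$ ($H{\left(b \right)} = \frac{b + i \sqrt{42}}{b - \left(12 - 3 \left(-1\right)^{3}\right)} = \frac{b + i \sqrt{42}}{b + \left(-12 + 3 \left(-1\right)\right)} = \frac{b + i \sqrt{42}}{b - 15} = \frac{b + i \sqrt{42}}{-15 + b}$)
$H{\left(76 \right)} + 9839 = \frac{76 + i \sqrt{42}}{-15 + 76} + 9839 = \frac{76 + i \sqrt{42}}{61} + 9839 = \left(\frac{76}{61} + \frac{i \sqrt{42}}{61}\right) + 9839 = \frac{600255}{61} + \frac{i \sqrt{42}}{61}$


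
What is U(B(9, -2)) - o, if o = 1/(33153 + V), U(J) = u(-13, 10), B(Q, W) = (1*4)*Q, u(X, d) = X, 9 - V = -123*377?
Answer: -1033930/79533 ≈ -13.000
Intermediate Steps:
V = 46380 (V = 9 - (-123)*377 = 9 - 1*(-46371) = 9 + 46371 = 46380)
B(Q, W) = 4*Q
U(J) = -13
o = 1/79533 (o = 1/(33153 + 46380) = 1/79533 ≈ 1.2573e-5)
U(B(9, -2)) - o = -13 - 1*1/79533 = -13 - 1/79533 = -1033930/79533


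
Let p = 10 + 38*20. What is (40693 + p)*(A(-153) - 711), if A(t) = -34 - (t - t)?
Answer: -30889935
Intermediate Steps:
A(t) = -34 (A(t) = -34 - 1*0 = -34 + 0 = -34)
p = 770 (p = 10 + 760 = 770)
(40693 + p)*(A(-153) - 711) = (40693 + 770)*(-34 - 711) = 41463*(-745) = -30889935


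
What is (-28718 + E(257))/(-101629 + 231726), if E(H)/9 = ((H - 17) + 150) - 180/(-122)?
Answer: -1536878/7935917 ≈ -0.19366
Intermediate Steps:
E(H) = 73827/61 + 9*H (E(H) = 9*(((H - 17) + 150) - 180/(-122)) = 9*(((-17 + H) + 150) - 180*(-1/122)) = 9*((133 + H) + 90/61) = 9*(8203/61 + H) = 73827/61 + 9*H)
(-28718 + E(257))/(-101629 + 231726) = (-28718 + (73827/61 + 9*257))/(-101629 + 231726) = (-28718 + (73827/61 + 2313))/130097 = (-28718 + 214920/61)*(1/130097) = -1536878/61*1/130097 = -1536878/7935917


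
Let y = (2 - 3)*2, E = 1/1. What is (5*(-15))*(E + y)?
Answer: 75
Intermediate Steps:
E = 1
y = -2 (y = -1*2 = -2)
(5*(-15))*(E + y) = (5*(-15))*(1 - 2) = -75*(-1) = 75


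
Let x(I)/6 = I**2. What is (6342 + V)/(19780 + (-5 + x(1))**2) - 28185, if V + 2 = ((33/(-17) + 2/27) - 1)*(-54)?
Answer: -9477856833/336277 ≈ -28185.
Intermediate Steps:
x(I) = 6*I**2
V = 2598/17 (V = -2 + ((33/(-17) + 2/27) - 1)*(-54) = -2 + ((33*(-1/17) + 2*(1/27)) - 1)*(-54) = -2 + ((-33/17 + 2/27) - 1)*(-54) = -2 + (-857/459 - 1)*(-54) = -2 - 1316/459*(-54) = -2 + 2632/17 = 2598/17 ≈ 152.82)
(6342 + V)/(19780 + (-5 + x(1))**2) - 28185 = (6342 + 2598/17)/(19780 + (-5 + 6*1**2)**2) - 28185 = 110412/(17*(19780 + (-5 + 6*1)**2)) - 28185 = 110412/(17*(19780 + (-5 + 6)**2)) - 28185 = 110412/(17*(19780 + 1**2)) - 28185 = 110412/(17*(19780 + 1)) - 28185 = (110412/17)/19781 - 28185 = (110412/17)*(1/19781) - 28185 = 110412/336277 - 28185 = -9477856833/336277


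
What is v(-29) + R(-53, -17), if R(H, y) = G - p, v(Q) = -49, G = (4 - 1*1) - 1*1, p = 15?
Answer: -62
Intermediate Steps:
G = 2 (G = (4 - 1) - 1 = 3 - 1 = 2)
R(H, y) = -13 (R(H, y) = 2 - 1*15 = 2 - 15 = -13)
v(-29) + R(-53, -17) = -49 - 13 = -62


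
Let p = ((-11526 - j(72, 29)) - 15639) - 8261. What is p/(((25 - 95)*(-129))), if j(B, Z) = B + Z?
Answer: -35527/9030 ≈ -3.9343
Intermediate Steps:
p = -35527 (p = ((-11526 - (72 + 29)) - 15639) - 8261 = ((-11526 - 1*101) - 15639) - 8261 = ((-11526 - 101) - 15639) - 8261 = (-11627 - 15639) - 8261 = -27266 - 8261 = -35527)
p/(((25 - 95)*(-129))) = -35527*(-1/(129*(25 - 95))) = -35527/((-70*(-129))) = -35527/9030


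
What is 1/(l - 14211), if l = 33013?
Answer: 1/18802 ≈ 5.3186e-5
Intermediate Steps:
1/(l - 14211) = 1/(33013 - 14211) = 1/18802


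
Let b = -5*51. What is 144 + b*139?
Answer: -35301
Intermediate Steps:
b = -255
144 + b*139 = 144 - 255*139 = 144 - 35445 = -35301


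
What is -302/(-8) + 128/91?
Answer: 14253/364 ≈ 39.157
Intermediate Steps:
-302/(-8) + 128/91 = -302*(-1/8) + 128*(1/91) = 151/4 + 128/91 = 14253/364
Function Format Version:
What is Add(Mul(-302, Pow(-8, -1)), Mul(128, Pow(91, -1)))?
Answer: Rational(14253, 364) ≈ 39.157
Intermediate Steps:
Add(Mul(-302, Pow(-8, -1)), Mul(128, Pow(91, -1))) = Add(Mul(-302, Rational(-1, 8)), Mul(128, Rational(1, 91))) = Add(Rational(151, 4), Rational(128, 91)) = Rational(14253, 364)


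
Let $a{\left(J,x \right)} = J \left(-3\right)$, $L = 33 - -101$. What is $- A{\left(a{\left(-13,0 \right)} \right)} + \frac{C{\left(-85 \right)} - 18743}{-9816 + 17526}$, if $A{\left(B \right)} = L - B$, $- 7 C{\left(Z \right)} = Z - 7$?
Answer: $- \frac{1752753}{17990} \approx -97.429$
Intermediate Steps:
$C{\left(Z \right)} = 1 - \frac{Z}{7}$ ($C{\left(Z \right)} = - \frac{Z - 7}{7} = - \frac{-7 + Z}{7} = 1 - \frac{Z}{7}$)
$L = 134$ ($L = 33 + 101 = 134$)
$a{\left(J,x \right)} = - 3 J$
$A{\left(B \right)} = 134 - B$
$- A{\left(a{\left(-13,0 \right)} \right)} + \frac{C{\left(-85 \right)} - 18743}{-9816 + 17526} = - (134 - \left(-3\right) \left(-13\right)) + \frac{\left(1 - - \frac{85}{7}\right) - 18743}{-9816 + 17526} = - (134 - 39) + \frac{\left(1 + \frac{85}{7}\right) - 18743}{7710} = - (134 - 39) + \left(\frac{92}{7} - 18743\right) \frac{1}{7710} = \left(-1\right) 95 - \frac{43703}{17990} = -95 - \frac{43703}{17990} = - \frac{1752753}{17990}$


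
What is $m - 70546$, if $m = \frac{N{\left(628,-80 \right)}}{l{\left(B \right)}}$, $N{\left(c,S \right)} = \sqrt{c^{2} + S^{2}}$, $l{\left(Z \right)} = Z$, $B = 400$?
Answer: $-70546 + \frac{\sqrt{25049}}{100} \approx -70544.0$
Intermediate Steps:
$N{\left(c,S \right)} = \sqrt{S^{2} + c^{2}}$
$m = \frac{\sqrt{25049}}{100}$ ($m = \frac{\sqrt{\left(-80\right)^{2} + 628^{2}}}{400} = \sqrt{6400 + 394384} \cdot \frac{1}{400} = \sqrt{400784} \cdot \frac{1}{400} = 4 \sqrt{25049} \cdot \frac{1}{400} = \frac{\sqrt{25049}}{100} \approx 1.5827$)
$m - 70546 = \frac{\sqrt{25049}}{100} - 70546 = -70546 + \frac{\sqrt{25049}}{100}$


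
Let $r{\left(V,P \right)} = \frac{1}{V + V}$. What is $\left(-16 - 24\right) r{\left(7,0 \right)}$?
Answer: $- \frac{20}{7} \approx -2.8571$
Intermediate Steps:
$r{\left(V,P \right)} = \frac{1}{2 V}$
$\left(-16 - 24\right) r{\left(7,0 \right)} = \left(-16 - 24\right) \frac{1}{2 \cdot 7} = - 40 \cdot \frac{1}{2} \cdot \frac{1}{7} = \left(-40\right) \frac{1}{14} = - \frac{20}{7}$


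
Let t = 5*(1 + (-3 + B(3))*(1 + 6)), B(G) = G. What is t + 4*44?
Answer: 181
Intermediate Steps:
t = 5 (t = 5*(1 + (-3 + 3)*(1 + 6)) = 5*(1 + 0*7) = 5*(1 + 0) = 5*1 = 5)
t + 4*44 = 5 + 4*44 = 5 + 176 = 181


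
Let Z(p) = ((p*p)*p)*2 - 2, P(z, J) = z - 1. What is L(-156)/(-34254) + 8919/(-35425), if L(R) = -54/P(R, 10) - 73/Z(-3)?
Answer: -2686569588517/10668634376400 ≈ -0.25182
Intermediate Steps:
P(z, J) = -1 + z
Z(p) = -2 + 2*p**3 (Z(p) = (p**2*p)*2 - 2 = p**3*2 - 2 = 2*p**3 - 2 = -2 + 2*p**3)
L(R) = 73/56 - 54/(-1 + R) (L(R) = -54/(-1 + R) - 73/(-2 + 2*(-3)**3) = -54/(-1 + R) - 73/(-2 + 2*(-27)) = -54/(-1 + R) - 73/(-2 - 54) = -54/(-1 + R) - 73/(-56) = -54/(-1 + R) - 73*(-1/56) = -54/(-1 + R) + 73/56 = 73/56 - 54/(-1 + R))
L(-156)/(-34254) + 8919/(-35425) = ((-3097 + 73*(-156))/(56*(-1 - 156)))/(-34254) + 8919/(-35425) = ((1/56)*(-3097 - 11388)/(-157))*(-1/34254) + 8919*(-1/35425) = ((1/56)*(-1/157)*(-14485))*(-1/34254) - 8919/35425 = (14485/8792)*(-1/34254) - 8919/35425 = -14485/301161168 - 8919/35425 = -2686569588517/10668634376400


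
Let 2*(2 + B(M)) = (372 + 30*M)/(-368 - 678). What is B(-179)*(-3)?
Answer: -1221/1046 ≈ -1.1673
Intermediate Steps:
B(M) = -1139/523 - 15*M/1046 (B(M) = -2 + ((372 + 30*M)/(-368 - 678))/2 = -2 + ((372 + 30*M)/(-1046))/2 = -2 + ((372 + 30*M)*(-1/1046))/2 = -2 + (-186/523 - 15*M/523)/2 = -2 + (-93/523 - 15*M/1046) = -1139/523 - 15*M/1046)
B(-179)*(-3) = (-1139/523 - 15/1046*(-179))*(-3) = (-1139/523 + 2685/1046)*(-3) = (407/1046)*(-3) = -1221/1046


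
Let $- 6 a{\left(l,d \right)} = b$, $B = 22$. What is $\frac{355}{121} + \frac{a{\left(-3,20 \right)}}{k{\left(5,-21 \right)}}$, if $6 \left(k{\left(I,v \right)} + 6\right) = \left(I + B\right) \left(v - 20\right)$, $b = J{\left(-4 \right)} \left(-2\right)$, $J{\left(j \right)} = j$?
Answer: $\frac{406733}{138303} \approx 2.9409$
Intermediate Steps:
$b = 8$ ($b = \left(-4\right) \left(-2\right) = 8$)
$a{\left(l,d \right)} = - \frac{4}{3}$ ($a{\left(l,d \right)} = \left(- \frac{1}{6}\right) 8 = - \frac{4}{3}$)
$k{\left(I,v \right)} = -6 + \frac{\left(-20 + v\right) \left(22 + I\right)}{6}$ ($k{\left(I,v \right)} = -6 + \frac{\left(I + 22\right) \left(v - 20\right)}{6} = -6 + \frac{\left(22 + I\right) \left(-20 + v\right)}{6} = -6 + \frac{\left(-20 + v\right) \left(22 + I\right)}{6}$)
$\frac{355}{121} + \frac{a{\left(-3,20 \right)}}{k{\left(5,-21 \right)}} = \frac{355}{121} - \frac{4}{3 \left(- \frac{238}{3} - \frac{50}{3} + \frac{11}{3} \left(-21\right) + \frac{1}{6} \cdot 5 \left(-21\right)\right)} = 355 \cdot \frac{1}{121} - \frac{4}{3 \left(- \frac{238}{3} - \frac{50}{3} - 77 - \frac{35}{2}\right)} = \frac{355}{121} - \frac{4}{3 \left(- \frac{381}{2}\right)} = \frac{355}{121} - - \frac{8}{1143} = \frac{355}{121} + \frac{8}{1143} = \frac{406733}{138303}$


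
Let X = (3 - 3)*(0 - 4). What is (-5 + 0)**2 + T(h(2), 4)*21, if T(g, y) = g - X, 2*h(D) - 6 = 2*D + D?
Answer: 151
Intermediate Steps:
h(D) = 3 + 3*D/2 (h(D) = 3 + (2*D + D)/2 = 3 + (3*D)/2 = 3 + 3*D/2)
X = 0 (X = 0*(-4) = 0)
T(g, y) = g (T(g, y) = g - 1*0 = g + 0 = g)
(-5 + 0)**2 + T(h(2), 4)*21 = (-5 + 0)**2 + (3 + (3/2)*2)*21 = (-5)**2 + (3 + 3)*21 = 25 + 6*21 = 25 + 126 = 151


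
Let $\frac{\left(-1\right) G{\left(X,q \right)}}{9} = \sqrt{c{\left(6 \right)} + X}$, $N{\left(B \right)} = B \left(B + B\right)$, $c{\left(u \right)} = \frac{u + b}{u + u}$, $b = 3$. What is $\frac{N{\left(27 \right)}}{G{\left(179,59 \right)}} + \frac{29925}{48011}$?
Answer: $\frac{29925}{48011} - \frac{324 \sqrt{719}}{719} \approx -11.46$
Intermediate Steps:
$c{\left(u \right)} = \frac{3 + u}{2 u}$ ($c{\left(u \right)} = \frac{u + 3}{u + u} = \frac{3 + u}{2 u}$)
$N{\left(B \right)} = 2 B^{2}$ ($N{\left(B \right)} = B 2 B = 2 B^{2}$)
$G{\left(X,q \right)} = - 9 \sqrt{\frac{3}{4} + X}$ ($G{\left(X,q \right)} = - 9 \sqrt{\frac{3 + 6}{2 \cdot 6} + X} = - 9 \sqrt{\frac{1}{2} \cdot \frac{1}{6} \cdot 9 + X} = - 9 \sqrt{\frac{3}{4} + X}$)
$\frac{N{\left(27 \right)}}{G{\left(179,59 \right)}} + \frac{29925}{48011} = \frac{2 \cdot 27^{2}}{\left(- \frac{9}{2}\right) \sqrt{3 + 4 \cdot 179}} + \frac{29925}{48011} = \frac{2 \cdot 729}{\left(- \frac{9}{2}\right) \sqrt{3 + 716}} + 29925 \cdot \frac{1}{48011} = \frac{1458}{\left(- \frac{9}{2}\right) \sqrt{719}} + \frac{29925}{48011} = 1458 \left(- \frac{2 \sqrt{719}}{6471}\right) + \frac{29925}{48011} = - \frac{324 \sqrt{719}}{719} + \frac{29925}{48011} = \frac{29925}{48011} - \frac{324 \sqrt{719}}{719}$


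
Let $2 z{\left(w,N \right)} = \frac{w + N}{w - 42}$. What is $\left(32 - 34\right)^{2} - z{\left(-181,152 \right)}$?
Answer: $\frac{1755}{446} \approx 3.935$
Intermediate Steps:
$z{\left(w,N \right)} = \frac{N + w}{2 \left(-42 + w\right)}$ ($z{\left(w,N \right)} = \frac{\left(w + N\right) \frac{1}{w - 42}}{2} = \frac{\left(N + w\right) \frac{1}{-42 + w}}{2} = \frac{\frac{1}{-42 + w} \left(N + w\right)}{2} = \frac{N + w}{2 \left(-42 + w\right)}$)
$\left(32 - 34\right)^{2} - z{\left(-181,152 \right)} = \left(32 - 34\right)^{2} - \frac{152 - 181}{2 \left(-42 - 181\right)} = \left(-2\right)^{2} - \frac{1}{2} \frac{1}{-223} \left(-29\right) = 4 - \frac{1}{2} \left(- \frac{1}{223}\right) \left(-29\right) = 4 - \frac{29}{446} = \frac{1755}{446}$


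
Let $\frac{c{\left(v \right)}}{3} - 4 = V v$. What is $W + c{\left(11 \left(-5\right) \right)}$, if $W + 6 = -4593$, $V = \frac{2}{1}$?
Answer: $-4917$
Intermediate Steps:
$V = 2$ ($V = 2 \cdot 1 = 2$)
$W = -4599$ ($W = -6 - 4593 = -4599$)
$c{\left(v \right)} = 12 + 6 v$ ($c{\left(v \right)} = 12 + 3 \cdot 2 v = 12 + 6 v$)
$W + c{\left(11 \left(-5\right) \right)} = -4599 + \left(12 + 6 \cdot 11 \left(-5\right)\right) = -4599 + \left(12 + 6 \left(-55\right)\right) = -4599 + \left(12 - 330\right) = -4599 - 318 = -4917$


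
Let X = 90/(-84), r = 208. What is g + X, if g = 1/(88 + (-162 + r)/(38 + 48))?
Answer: -56503/53298 ≈ -1.0601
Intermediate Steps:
X = -15/14 (X = 90*(-1/84) = -15/14 ≈ -1.0714)
g = 43/3807 (g = 1/(88 + (-162 + 208)/(38 + 48)) = 1/(88 + 46/86) = 1/(88 + 46*(1/86)) = 1/(88 + 23/43) = 1/(3807/43) = 43/3807 ≈ 0.011295)
g + X = 43/3807 - 15/14 = -56503/53298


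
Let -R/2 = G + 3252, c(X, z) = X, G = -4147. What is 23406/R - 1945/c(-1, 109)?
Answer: 1752478/895 ≈ 1958.1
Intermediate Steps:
R = 1790 (R = -2*(-4147 + 3252) = -2*(-895) = 1790)
23406/R - 1945/c(-1, 109) = 23406/1790 - 1945/(-1) = 23406*(1/1790) - 1945*(-1) = 11703/895 + 1945 = 1752478/895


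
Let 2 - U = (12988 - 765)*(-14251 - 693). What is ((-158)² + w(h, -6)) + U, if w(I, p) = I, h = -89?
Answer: 182685389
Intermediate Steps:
U = 182660514 (U = 2 - (12988 - 765)*(-14251 - 693) = 2 - 12223*(-14944) = 2 - 1*(-182660512) = 2 + 182660512 = 182660514)
((-158)² + w(h, -6)) + U = ((-158)² - 89) + 182660514 = (24964 - 89) + 182660514 = 24875 + 182660514 = 182685389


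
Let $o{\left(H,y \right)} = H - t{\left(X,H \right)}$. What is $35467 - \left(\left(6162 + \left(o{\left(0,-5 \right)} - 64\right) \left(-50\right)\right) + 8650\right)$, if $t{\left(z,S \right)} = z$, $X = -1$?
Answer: $17505$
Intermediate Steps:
$o{\left(H,y \right)} = 1 + H$ ($o{\left(H,y \right)} = H - -1 = H + 1 = 1 + H$)
$35467 - \left(\left(6162 + \left(o{\left(0,-5 \right)} - 64\right) \left(-50\right)\right) + 8650\right) = 35467 - \left(\left(6162 + \left(\left(1 + 0\right) - 64\right) \left(-50\right)\right) + 8650\right) = 35467 - \left(\left(6162 + \left(1 - 64\right) \left(-50\right)\right) + 8650\right) = 35467 - \left(\left(6162 - -3150\right) + 8650\right) = 35467 - \left(\left(6162 + 3150\right) + 8650\right) = 35467 - \left(9312 + 8650\right) = 35467 - 17962 = 17505$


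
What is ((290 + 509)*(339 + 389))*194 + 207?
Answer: 112844575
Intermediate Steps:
((290 + 509)*(339 + 389))*194 + 207 = (799*728)*194 + 207 = 581672*194 + 207 = 112844368 + 207 = 112844575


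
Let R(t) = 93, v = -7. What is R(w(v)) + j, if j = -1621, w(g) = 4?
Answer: -1528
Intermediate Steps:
R(w(v)) + j = 93 - 1621 = -1528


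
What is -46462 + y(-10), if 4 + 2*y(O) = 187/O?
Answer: -929467/20 ≈ -46473.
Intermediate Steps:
y(O) = -2 + 187/(2*O) (y(O) = -2 + (187/O)/2 = -2 + 187/(2*O))
-46462 + y(-10) = -46462 + (-2 + (187/2)/(-10)) = -46462 + (-2 + (187/2)*(-⅒)) = -46462 + (-2 - 187/20) = -46462 - 227/20 = -929467/20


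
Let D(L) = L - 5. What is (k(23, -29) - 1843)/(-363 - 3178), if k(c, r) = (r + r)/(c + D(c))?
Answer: 75621/145181 ≈ 0.52087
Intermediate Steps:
D(L) = -5 + L
k(c, r) = 2*r/(-5 + 2*c) (k(c, r) = (r + r)/(c + (-5 + c)) = (2*r)/(-5 + 2*c) = 2*r/(-5 + 2*c))
(k(23, -29) - 1843)/(-363 - 3178) = (2*(-29)/(-5 + 2*23) - 1843)/(-363 - 3178) = (2*(-29)/(-5 + 46) - 1843)/(-3541) = (2*(-29)/41 - 1843)*(-1/3541) = (2*(-29)*(1/41) - 1843)*(-1/3541) = (-58/41 - 1843)*(-1/3541) = -75621/41*(-1/3541) = 75621/145181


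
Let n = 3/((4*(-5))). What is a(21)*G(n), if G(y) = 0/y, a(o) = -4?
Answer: 0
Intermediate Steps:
n = -3/20 (n = 3/(-20) = 3*(-1/20) = -3/20 ≈ -0.15000)
G(y) = 0
a(21)*G(n) = -4*0 = 0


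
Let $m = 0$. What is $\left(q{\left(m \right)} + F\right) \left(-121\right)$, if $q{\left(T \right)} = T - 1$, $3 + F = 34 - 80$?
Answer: $6050$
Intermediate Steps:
$F = -49$ ($F = -3 + \left(34 - 80\right) = -3 - 46 = -49$)
$q{\left(T \right)} = -1 + T$
$\left(q{\left(m \right)} + F\right) \left(-121\right) = \left(\left(-1 + 0\right) - 49\right) \left(-121\right) = \left(-1 - 49\right) \left(-121\right) = \left(-50\right) \left(-121\right) = 6050$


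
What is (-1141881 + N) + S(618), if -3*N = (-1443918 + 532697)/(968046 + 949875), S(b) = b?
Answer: -6566555911448/5753763 ≈ -1.1413e+6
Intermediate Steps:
N = 911221/5753763 (N = -(-1443918 + 532697)/(3*(968046 + 949875)) = -(-911221)/(3*1917921) = -1/3*(-911221/1917921) = 911221/5753763 ≈ 0.15837)
(-1141881 + N) + S(618) = (-1141881 + 911221/5753763) + 618 = -6570111736982/5753763 + 618 = -6566555911448/5753763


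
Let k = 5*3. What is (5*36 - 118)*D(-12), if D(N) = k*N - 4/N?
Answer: -33418/3 ≈ -11139.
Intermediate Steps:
k = 15
D(N) = -4/N + 15*N (D(N) = 15*N - 4/N = -4/N + 15*N)
(5*36 - 118)*D(-12) = (5*36 - 118)*(-4/(-12) + 15*(-12)) = (180 - 118)*(-4*(-1/12) - 180) = 62*(⅓ - 180) = 62*(-539/3) = -33418/3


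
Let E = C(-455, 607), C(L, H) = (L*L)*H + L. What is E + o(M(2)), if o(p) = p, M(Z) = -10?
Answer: 125663710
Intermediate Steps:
C(L, H) = L + H*L**2 (C(L, H) = L**2*H + L = H*L**2 + L = L + H*L**2)
E = 125663720 (E = -455*(1 + 607*(-455)) = -455*(1 - 276185) = -455*(-276184) = 125663720)
E + o(M(2)) = 125663720 - 10 = 125663710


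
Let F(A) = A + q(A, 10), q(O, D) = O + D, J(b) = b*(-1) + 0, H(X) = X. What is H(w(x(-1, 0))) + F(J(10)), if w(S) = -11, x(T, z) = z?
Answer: -21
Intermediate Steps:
J(b) = -b (J(b) = -b + 0 = -b)
q(O, D) = D + O
F(A) = 10 + 2*A (F(A) = A + (10 + A) = 10 + 2*A)
H(w(x(-1, 0))) + F(J(10)) = -11 + (10 + 2*(-1*10)) = -11 + (10 + 2*(-10)) = -11 + (10 - 20) = -11 - 10 = -21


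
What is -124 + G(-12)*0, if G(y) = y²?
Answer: -124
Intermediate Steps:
-124 + G(-12)*0 = -124 + (-12)²*0 = -124 + 144*0 = -124 + 0 = -124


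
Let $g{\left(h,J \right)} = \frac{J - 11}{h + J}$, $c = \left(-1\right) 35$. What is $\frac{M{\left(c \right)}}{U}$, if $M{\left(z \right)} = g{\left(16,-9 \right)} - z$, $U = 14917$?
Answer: $\frac{225}{104419} \approx 0.0021548$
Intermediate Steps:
$c = -35$
$g{\left(h,J \right)} = \frac{-11 + J}{J + h}$
$M{\left(z \right)} = - \frac{20}{7} - z$ ($M{\left(z \right)} = \frac{-11 - 9}{-9 + 16} - z = \frac{1}{7} \left(-20\right) - z = - \frac{20}{7} - z$)
$\frac{M{\left(c \right)}}{U} = \frac{- \frac{20}{7} - -35}{14917} = \left(- \frac{20}{7} + 35\right) \frac{1}{14917} = \frac{225}{7} \cdot \frac{1}{14917} = \frac{225}{104419}$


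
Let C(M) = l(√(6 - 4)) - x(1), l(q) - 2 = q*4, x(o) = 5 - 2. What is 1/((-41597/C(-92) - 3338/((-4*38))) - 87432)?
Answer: -15891556300/1400088800058527 + 961057088*√2/1400088800058527 ≈ -1.0380e-5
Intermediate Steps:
x(o) = 3
l(q) = 2 + 4*q (l(q) = 2 + q*4 = 2 + 4*q)
C(M) = -1 + 4*√2 (C(M) = (2 + 4*√(6 - 4)) - 1*3 = (2 + 4*√2) - 3 = -1 + 4*√2)
1/((-41597/C(-92) - 3338/((-4*38))) - 87432) = 1/((-41597/(-1 + 4*√2) - 3338/((-4*38))) - 87432) = 1/((-41597/(-1 + 4*√2) - 3338/(-152)) - 87432) = 1/((-41597/(-1 + 4*√2) - 3338*(-1/152)) - 87432) = 1/((-41597/(-1 + 4*√2) + 1669/76) - 87432) = 1/((1669/76 - 41597/(-1 + 4*√2)) - 87432) = 1/(-6643163/76 - 41597/(-1 + 4*√2))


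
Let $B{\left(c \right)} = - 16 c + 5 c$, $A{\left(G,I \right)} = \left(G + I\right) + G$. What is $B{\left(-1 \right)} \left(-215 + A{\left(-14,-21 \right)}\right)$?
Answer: $-2904$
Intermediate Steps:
$A{\left(G,I \right)} = I + 2 G$
$B{\left(c \right)} = - 11 c$
$B{\left(-1 \right)} \left(-215 + A{\left(-14,-21 \right)}\right) = \left(-11\right) \left(-1\right) \left(-215 + \left(-21 + 2 \left(-14\right)\right)\right) = 11 \left(-215 - 49\right) = 11 \left(-264\right) = -2904$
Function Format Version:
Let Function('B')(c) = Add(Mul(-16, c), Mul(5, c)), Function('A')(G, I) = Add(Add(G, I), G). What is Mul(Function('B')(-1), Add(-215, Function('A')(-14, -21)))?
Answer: -2904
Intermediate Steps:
Function('A')(G, I) = Add(I, Mul(2, G))
Function('B')(c) = Mul(-11, c)
Mul(Function('B')(-1), Add(-215, Function('A')(-14, -21))) = Mul(Mul(-11, -1), Add(-215, Add(-21, Mul(2, -14)))) = Mul(11, Add(-215, Add(-21, -28))) = Mul(11, Add(-215, -49)) = Mul(11, -264) = -2904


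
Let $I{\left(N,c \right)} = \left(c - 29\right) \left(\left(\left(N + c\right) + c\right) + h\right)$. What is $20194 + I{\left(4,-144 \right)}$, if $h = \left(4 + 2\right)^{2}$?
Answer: $63098$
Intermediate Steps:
$h = 36$ ($h = 6^{2} = 36$)
$I{\left(N,c \right)} = \left(-29 + c\right) \left(36 + N + 2 c\right)$ ($I{\left(N,c \right)} = \left(c - 29\right) \left(\left(\left(N + c\right) + c\right) + 36\right) = \left(-29 + c\right) \left(\left(N + 2 c\right) + 36\right) = \left(-29 + c\right) \left(36 + N + 2 c\right)$)
$20194 + I{\left(4,-144 \right)} = 20194 - \left(-1432 - 41472\right) = 20194 - -42904 = 20194 + 42904 = 63098$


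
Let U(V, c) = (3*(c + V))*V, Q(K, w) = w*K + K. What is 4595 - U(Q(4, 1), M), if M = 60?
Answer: 2963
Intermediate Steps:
Q(K, w) = K + K*w (Q(K, w) = K*w + K = K + K*w)
U(V, c) = V*(3*V + 3*c) (U(V, c) = (3*(V + c))*V = (3*V + 3*c)*V = V*(3*V + 3*c))
4595 - U(Q(4, 1), M) = 4595 - 3*4*(1 + 1)*(4*(1 + 1) + 60) = 4595 - 3*4*2*(4*2 + 60) = 4595 - 3*8*(8 + 60) = 4595 - 3*8*68 = 4595 - 1*1632 = 4595 - 1632 = 2963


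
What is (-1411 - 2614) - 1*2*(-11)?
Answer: -4003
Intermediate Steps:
(-1411 - 2614) - 1*2*(-11) = -4025 - 2*(-11) = -4025 + 22 = -4003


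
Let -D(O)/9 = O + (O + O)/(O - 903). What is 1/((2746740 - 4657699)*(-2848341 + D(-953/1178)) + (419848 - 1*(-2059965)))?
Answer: 1254201286/6826682148368290973419 ≈ 1.8372e-13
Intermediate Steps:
D(O) = -9*O - 18*O/(-903 + O) (D(O) = -9*(O + (O + O)/(O - 903)) = -9*(O + (2*O)/(-903 + O)) = -9*(O + 2*O/(-903 + O)) = -9*O - 18*O/(-903 + O))
1/((2746740 - 4657699)*(-2848341 + D(-953/1178)) + (419848 - 1*(-2059965))) = 1/((2746740 - 4657699)*(-2848341 + 9*(-953/1178)*(901 - (-953)/1178)/(-903 - 953/1178)) + (419848 - 1*(-2059965))) = 1/(-1910959*(-2848341 + 9*(-953*1/1178)*(901 - (-953)/1178)/(-903 - 953*1/1178)) + (419848 + 2059965)) = 1/(-1910959*(-2848341 + 9*(-953/1178)*(901 - 1*(-953/1178))/(-903 - 953/1178)) + 2479813) = 1/(-1910959*(-2848341 + 9*(-953/1178)*(901 + 953/1178)/(-1064687/1178)) + 2479813) = 1/(-1910959*(-2848341 + 9*(-953/1178)*(-1178/1064687)*(1062331/1178)) + 2479813) = 1/(-1910959*(-2848341 + 9111612987/1254201286) + 2479813) = 1/(-1910959*(-3572383833553539/1254201286) + 2479813) = 1/(6826679038183637333901/1254201286 + 2479813) = 1/(6826682148368290973419/1254201286) = 1254201286/6826682148368290973419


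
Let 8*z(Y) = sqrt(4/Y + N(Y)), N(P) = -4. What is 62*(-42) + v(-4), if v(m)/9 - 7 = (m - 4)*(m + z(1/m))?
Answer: -2253 - 18*I*sqrt(5) ≈ -2253.0 - 40.249*I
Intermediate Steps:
z(Y) = sqrt(-4 + 4/Y)/8 (z(Y) = sqrt(4/Y - 4)/8 = sqrt(-4 + 4/Y)/8)
v(m) = 63 + 9*(-4 + m)*(m + sqrt(m*(1 - 1/m))/4) (v(m) = 63 + 9*((m - 4)*(m + sqrt((1 - 1/m)/(1/m))/4)) = 63 + 9*((-4 + m)*(m + sqrt(m*(1 - 1/m))/4)) = 63 + 9*(-4 + m)*(m + sqrt(m*(1 - 1/m))/4))
62*(-42) + v(-4) = 62*(-42) + (63 - 36*(-4) - 9*sqrt(-1 - 4) + 9*(-4)**2 + (9/4)*(-4)*sqrt(-1 - 4)) = -2604 + (63 + 144 - 9*I*sqrt(5) + 9*16 + (9/4)*(-4)*sqrt(-5)) = -2604 + (63 + 144 - 9*I*sqrt(5) + 144 + (9/4)*(-4)*(I*sqrt(5))) = -2604 + (63 + 144 - 9*I*sqrt(5) + 144 - 9*I*sqrt(5)) = -2604 + (351 - 18*I*sqrt(5)) = -2253 - 18*I*sqrt(5)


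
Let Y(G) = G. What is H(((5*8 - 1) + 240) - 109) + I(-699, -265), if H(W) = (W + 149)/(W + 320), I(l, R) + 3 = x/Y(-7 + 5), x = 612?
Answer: -151091/490 ≈ -308.35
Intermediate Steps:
I(l, R) = -309 (I(l, R) = -3 + 612/(-7 + 5) = -3 + 612/(-2) = -3 + 612*(-1/2) = -3 - 306 = -309)
H(W) = (149 + W)/(320 + W)
H(((5*8 - 1) + 240) - 109) + I(-699, -265) = (149 + (((5*8 - 1) + 240) - 109))/(320 + (((5*8 - 1) + 240) - 109)) - 309 = (149 + (((40 - 1) + 240) - 109))/(320 + (((40 - 1) + 240) - 109)) - 309 = (149 + ((39 + 240) - 109))/(320 + ((39 + 240) - 109)) - 309 = (149 + (279 - 109))/(320 + (279 - 109)) - 309 = (149 + 170)/(320 + 170) - 309 = 319/490 - 309 = -151091/490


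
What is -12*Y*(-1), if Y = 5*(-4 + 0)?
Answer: -240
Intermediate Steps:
Y = -20 (Y = 5*(-4) = -20)
-12*Y*(-1) = -12*(-20)*(-1) = 240*(-1) = -240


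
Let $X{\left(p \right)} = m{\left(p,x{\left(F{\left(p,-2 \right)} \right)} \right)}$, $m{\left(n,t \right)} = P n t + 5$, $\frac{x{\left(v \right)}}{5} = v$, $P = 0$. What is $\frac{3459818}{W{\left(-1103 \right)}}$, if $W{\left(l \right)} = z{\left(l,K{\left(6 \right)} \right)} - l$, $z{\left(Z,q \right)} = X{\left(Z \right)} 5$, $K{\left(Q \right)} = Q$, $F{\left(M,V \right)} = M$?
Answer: $\frac{1729909}{564} \approx 3067.2$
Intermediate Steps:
$x{\left(v \right)} = 5 v$
$m{\left(n,t \right)} = 5$ ($m{\left(n,t \right)} = 0 n t + 5 = 0 t + 5 = 0 + 5 = 5$)
$X{\left(p \right)} = 5$
$z{\left(Z,q \right)} = 25$ ($z{\left(Z,q \right)} = 5 \cdot 5 = 25$)
$W{\left(l \right)} = 25 - l$
$\frac{3459818}{W{\left(-1103 \right)}} = \frac{3459818}{25 - -1103} = \frac{3459818}{25 + 1103} = \frac{3459818}{1128} = 3459818 \cdot \frac{1}{1128} = \frac{1729909}{564}$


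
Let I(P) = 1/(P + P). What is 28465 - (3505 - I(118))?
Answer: 5890561/236 ≈ 24960.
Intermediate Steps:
I(P) = 1/(2*P)
28465 - (3505 - I(118)) = 28465 - (3505 - 1/(2*118)) = 28465 - (3505 - 1*1/236) = 28465 - (3505 - 1/236) = 28465 - 1*827179/236 = 28465 - 827179/236 = 5890561/236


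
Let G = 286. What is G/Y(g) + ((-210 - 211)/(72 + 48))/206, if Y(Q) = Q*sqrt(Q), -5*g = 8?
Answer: -421/24720 + 715*I*sqrt(10)/16 ≈ -0.017031 + 141.31*I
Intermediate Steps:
g = -8/5 (g = -1/5*8 = -8/5 ≈ -1.6000)
Y(Q) = Q**(3/2)
G/Y(g) + ((-210 - 211)/(72 + 48))/206 = 286/((-8/5)**(3/2)) + ((-210 - 211)/(72 + 48))/206 = 286/((-16*I*sqrt(10)/25)) - 421/120*(1/206) = 286*(5*I*sqrt(10)/32) - 421*1/120*(1/206) = 715*I*sqrt(10)/16 - 421/120*1/206 = 715*I*sqrt(10)/16 - 421/24720 = -421/24720 + 715*I*sqrt(10)/16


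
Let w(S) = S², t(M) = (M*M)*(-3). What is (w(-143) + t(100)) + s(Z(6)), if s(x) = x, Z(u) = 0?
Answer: -9551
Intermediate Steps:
t(M) = -3*M² (t(M) = M²*(-3) = -3*M²)
(w(-143) + t(100)) + s(Z(6)) = ((-143)² - 3*100²) + 0 = (20449 - 3*10000) + 0 = (20449 - 30000) + 0 = -9551 + 0 = -9551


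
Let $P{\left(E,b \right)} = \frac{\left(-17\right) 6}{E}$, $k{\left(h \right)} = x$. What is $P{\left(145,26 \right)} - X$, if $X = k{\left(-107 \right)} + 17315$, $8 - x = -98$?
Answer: $- \frac{2526147}{145} \approx -17422.0$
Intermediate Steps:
$x = 106$ ($x = 8 - -98 = 8 + 98 = 106$)
$k{\left(h \right)} = 106$
$P{\left(E,b \right)} = - \frac{102}{E}$
$X = 17421$ ($X = 106 + 17315 = 17421$)
$P{\left(145,26 \right)} - X = - \frac{102}{145} - 17421 = - \frac{2526147}{145}$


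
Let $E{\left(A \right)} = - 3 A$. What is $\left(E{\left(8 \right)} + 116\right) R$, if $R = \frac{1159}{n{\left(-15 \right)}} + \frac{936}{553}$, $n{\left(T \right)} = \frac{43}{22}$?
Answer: $\frac{1300939064}{23779} \approx 54710.0$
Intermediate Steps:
$n{\left(T \right)} = \frac{43}{22}$ ($n{\left(T \right)} = 43 \cdot \frac{1}{22} = \frac{43}{22}$)
$R = \frac{14140642}{23779}$ ($R = \frac{1159}{\frac{43}{22}} + \frac{936}{553} = 1159 \cdot \frac{22}{43} + 936 \cdot \frac{1}{553} = \frac{25498}{43} + \frac{936}{553} = \frac{14140642}{23779} \approx 594.67$)
$\left(E{\left(8 \right)} + 116\right) R = \left(\left(-3\right) 8 + 116\right) \frac{14140642}{23779} = \left(-24 + 116\right) \frac{14140642}{23779} = 92 \cdot \frac{14140642}{23779} = \frac{1300939064}{23779}$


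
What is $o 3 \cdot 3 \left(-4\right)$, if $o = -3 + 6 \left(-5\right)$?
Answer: $1188$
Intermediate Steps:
$o = -33$ ($o = -3 - 30 = -33$)
$o 3 \cdot 3 \left(-4\right) = - 33 \cdot 3 \cdot 3 \left(-4\right) = \left(-33\right) 9 \left(-4\right) = \left(-297\right) \left(-4\right) = 1188$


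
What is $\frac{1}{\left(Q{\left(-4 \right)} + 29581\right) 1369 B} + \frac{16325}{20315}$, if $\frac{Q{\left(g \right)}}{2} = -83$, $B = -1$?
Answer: $\frac{131478721712}{163613495505} \approx 0.80359$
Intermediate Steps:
$Q{\left(g \right)} = -166$ ($Q{\left(g \right)} = 2 \left(-83\right) = -166$)
$\frac{1}{\left(Q{\left(-4 \right)} + 29581\right) 1369 B} + \frac{16325}{20315} = \frac{1}{\left(-166 + 29581\right) 1369 \left(-1\right)} + \frac{16325}{20315} = \frac{1}{29415 \left(-1369\right)} + 16325 \cdot \frac{1}{20315} = \frac{1}{29415} \left(- \frac{1}{1369}\right) + \frac{3265}{4063} = - \frac{1}{40269135} + \frac{3265}{4063} = \frac{131478721712}{163613495505}$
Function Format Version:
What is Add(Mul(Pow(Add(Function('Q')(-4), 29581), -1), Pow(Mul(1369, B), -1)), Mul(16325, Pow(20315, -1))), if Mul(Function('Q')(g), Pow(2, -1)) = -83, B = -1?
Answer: Rational(131478721712, 163613495505) ≈ 0.80359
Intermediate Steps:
Function('Q')(g) = -166 (Function('Q')(g) = Mul(2, -83) = -166)
Add(Mul(Pow(Add(Function('Q')(-4), 29581), -1), Pow(Mul(1369, B), -1)), Mul(16325, Pow(20315, -1))) = Add(Mul(Pow(Add(-166, 29581), -1), Pow(Mul(1369, -1), -1)), Mul(16325, Pow(20315, -1))) = Add(Mul(Pow(29415, -1), Pow(-1369, -1)), Mul(16325, Rational(1, 20315))) = Add(Mul(Rational(1, 29415), Rational(-1, 1369)), Rational(3265, 4063)) = Add(Rational(-1, 40269135), Rational(3265, 4063)) = Rational(131478721712, 163613495505)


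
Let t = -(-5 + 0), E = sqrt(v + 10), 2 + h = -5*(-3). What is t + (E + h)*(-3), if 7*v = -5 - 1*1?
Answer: -34 - 24*sqrt(7)/7 ≈ -43.071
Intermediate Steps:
h = 13 (h = -2 - 5*(-3) = -2 + 15 = 13)
v = -6/7 (v = (-5 - 1*1)/7 = (-5 - 1)/7 = (1/7)*(-6) = -6/7 ≈ -0.85714)
E = 8*sqrt(7)/7 (E = sqrt(-6/7 + 10) = sqrt(64/7) = 8*sqrt(7)/7 ≈ 3.0237)
t = 5 (t = -1*(-5) = 5)
t + (E + h)*(-3) = 5 + (8*sqrt(7)/7 + 13)*(-3) = 5 + (13 + 8*sqrt(7)/7)*(-3) = 5 + (-39 - 24*sqrt(7)/7) = -34 - 24*sqrt(7)/7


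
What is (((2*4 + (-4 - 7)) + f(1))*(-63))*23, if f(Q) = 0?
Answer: 4347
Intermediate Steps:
(((2*4 + (-4 - 7)) + f(1))*(-63))*23 = (((2*4 + (-4 - 7)) + 0)*(-63))*23 = (((8 - 11) + 0)*(-63))*23 = ((-3 + 0)*(-63))*23 = -3*(-63)*23 = 189*23 = 4347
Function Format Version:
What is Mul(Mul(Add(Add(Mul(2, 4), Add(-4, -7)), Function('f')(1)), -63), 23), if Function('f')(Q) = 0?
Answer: 4347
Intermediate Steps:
Mul(Mul(Add(Add(Mul(2, 4), Add(-4, -7)), Function('f')(1)), -63), 23) = Mul(Mul(Add(Add(Mul(2, 4), Add(-4, -7)), 0), -63), 23) = Mul(Mul(Add(Add(8, -11), 0), -63), 23) = Mul(Mul(Add(-3, 0), -63), 23) = Mul(Mul(-3, -63), 23) = Mul(189, 23) = 4347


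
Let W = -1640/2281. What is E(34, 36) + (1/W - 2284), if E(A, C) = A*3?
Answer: -3580761/1640 ≈ -2183.4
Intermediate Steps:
E(A, C) = 3*A
W = -1640/2281 (W = -1640*1/2281 = -1640/2281 ≈ -0.71898)
E(34, 36) + (1/W - 2284) = 3*34 + (1/(-1640/2281) - 2284) = 102 + (-2281/1640 - 2284) = 102 - 3748041/1640 = -3580761/1640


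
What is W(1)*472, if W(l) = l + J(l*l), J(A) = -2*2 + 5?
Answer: 944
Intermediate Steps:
J(A) = 1 (J(A) = -4 + 5 = 1)
W(l) = 1 + l (W(l) = l + 1 = 1 + l)
W(1)*472 = (1 + 1)*472 = 2*472 = 944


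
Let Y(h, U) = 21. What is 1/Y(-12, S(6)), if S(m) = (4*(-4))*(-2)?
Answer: 1/21 ≈ 0.047619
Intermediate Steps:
S(m) = 32 (S(m) = -16*(-2) = 32)
1/Y(-12, S(6)) = 1/21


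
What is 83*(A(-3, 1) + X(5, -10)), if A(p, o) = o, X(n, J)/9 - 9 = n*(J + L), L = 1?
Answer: -26809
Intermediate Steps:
X(n, J) = 81 + 9*n*(1 + J) (X(n, J) = 81 + 9*(n*(J + 1)) = 81 + 9*(n*(1 + J)) = 81 + 9*n*(1 + J))
83*(A(-3, 1) + X(5, -10)) = 83*(1 + (81 + 9*5 + 9*(-10)*5)) = 83*(1 + (81 + 45 - 450)) = 83*(1 - 324) = 83*(-323) = -26809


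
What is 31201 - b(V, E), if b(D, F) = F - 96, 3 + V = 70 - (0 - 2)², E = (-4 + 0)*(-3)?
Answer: 31285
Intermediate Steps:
E = 12 (E = -4*(-3) = 12)
V = 63 (V = -3 + (70 - (0 - 2)²) = -3 + (70 - 1*(-2)²) = -3 + (70 - 1*4) = -3 + (70 - 4) = -3 + 66 = 63)
b(D, F) = -96 + F
31201 - b(V, E) = 31201 - (-96 + 12) = 31201 - 1*(-84) = 31201 + 84 = 31285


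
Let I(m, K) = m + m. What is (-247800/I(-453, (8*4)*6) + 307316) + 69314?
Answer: 56912430/151 ≈ 3.7690e+5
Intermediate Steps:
I(m, K) = 2*m
(-247800/I(-453, (8*4)*6) + 307316) + 69314 = (-247800/(2*(-453)) + 307316) + 69314 = (-247800/(-906) + 307316) + 69314 = (-247800*(-1/906) + 307316) + 69314 = (41300/151 + 307316) + 69314 = 46446016/151 + 69314 = 56912430/151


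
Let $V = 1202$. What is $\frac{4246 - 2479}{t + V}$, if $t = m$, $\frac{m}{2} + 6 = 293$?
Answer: $\frac{589}{592} \approx 0.99493$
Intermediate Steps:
$m = 574$ ($m = -12 + 2 \cdot 293 = -12 + 586 = 574$)
$t = 574$
$\frac{4246 - 2479}{t + V} = \frac{4246 - 2479}{574 + 1202} = \frac{1767}{1776} = 1767 \cdot \frac{1}{1776} = \frac{589}{592}$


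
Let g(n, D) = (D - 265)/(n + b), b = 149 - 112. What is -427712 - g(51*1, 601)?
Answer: -4704874/11 ≈ -4.2772e+5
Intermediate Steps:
b = 37
g(n, D) = (-265 + D)/(37 + n) (g(n, D) = (D - 265)/(n + 37) = (-265 + D)/(37 + n))
-427712 - g(51*1, 601) = -427712 - (-265 + 601)/(37 + 51*1) = -427712 - 336/(37 + 51) = -427712 - 336/88 = -427712 - 1*42/11 = -427712 - 42/11 = -4704874/11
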